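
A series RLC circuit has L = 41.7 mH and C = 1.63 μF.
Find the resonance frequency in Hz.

Step 1 — Resonance condition Im(Z)=0 gives ω₀ = 1/√(LC).
Step 2 — ω₀ = 1/√(0.0417·1.63e-06) = 3836 rad/s.
Step 3 — f₀ = ω₀/(2π) = 610.5 Hz.

f₀ = 610.5 Hz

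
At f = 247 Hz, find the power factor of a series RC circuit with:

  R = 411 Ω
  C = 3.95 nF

Step 1 — Angular frequency: ω = 2π·f = 2π·247 = 1552 rad/s.
Step 2 — Component impedances:
  R: Z = R = 411 Ω
  C: Z = 1/(jωC) = -j/(ω·C) = 0 - j1.631e+05 Ω
Step 3 — Series combination: Z_total = R + C = 411 - j1.631e+05 Ω = 1.631e+05∠-89.9° Ω.
Step 4 — Power factor: PF = cos(φ) = Re(Z)/|Z| = 411/1.6313e+05 = 0.002519.
Step 5 — Type: Im(Z) = -1.631e+05 ⇒ leading (phase φ = -89.9°).

PF = 0.002519 (leading, φ = -89.9°)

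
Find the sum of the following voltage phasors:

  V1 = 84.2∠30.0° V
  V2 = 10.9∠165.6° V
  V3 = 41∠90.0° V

Step 1 — Convert each phasor to rectangular form:
  V1 = 84.2·(cos(30.0°) + j·sin(30.0°)) = 72.92 + j42.1 V
  V2 = 10.9·(cos(165.6°) + j·sin(165.6°)) = -10.56 + j2.711 V
  V3 = 41·(cos(90.0°) + j·sin(90.0°)) = 0 + j41 V
Step 2 — Sum components: V_total = 62.36 + j85.81 V.
Step 3 — Convert to polar: |V_total| = 106.1 V, ∠V_total = 54.0°.

V_total = 106.1∠54.0° V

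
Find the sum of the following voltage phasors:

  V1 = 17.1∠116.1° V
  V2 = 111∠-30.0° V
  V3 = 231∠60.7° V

Step 1 — Convert each phasor to rectangular form:
  V1 = 17.1·(cos(116.1°) + j·sin(116.1°)) = -7.523 + j15.36 V
  V2 = 111·(cos(-30.0°) + j·sin(-30.0°)) = 96.13 - j55.5 V
  V3 = 231·(cos(60.7°) + j·sin(60.7°)) = 113 + j201.4 V
Step 2 — Sum components: V_total = 201.7 + j161.3 V.
Step 3 — Convert to polar: |V_total| = 258.2 V, ∠V_total = 38.7°.

V_total = 258.2∠38.7° V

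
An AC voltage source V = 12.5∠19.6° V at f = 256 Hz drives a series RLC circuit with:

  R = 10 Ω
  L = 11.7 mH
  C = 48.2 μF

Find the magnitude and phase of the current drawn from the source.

Step 1 — Angular frequency: ω = 2π·f = 2π·256 = 1608 rad/s.
Step 2 — Component impedances:
  R: Z = R = 10 Ω
  L: Z = jωL = j·1608·0.0117 = 0 + j18.82 Ω
  C: Z = 1/(jωC) = -j/(ω·C) = 0 - j12.9 Ω
Step 3 — Series combination: Z_total = R + L + C = 10 + j5.921 Ω = 11.62∠30.6° Ω.
Step 4 — Source phasor: V = 12.5∠19.6° V = 11.78 + j4.193 V.
Step 5 — Ohm's law: I = V / Z_total = (11.78 + j4.193) / (10 + j5.921) = 1.056 - j0.2058 A.
Step 6 — Convert to polar: |I| = 1.076 A, ∠I = -11.0°.

I = 1.076∠-11.0° A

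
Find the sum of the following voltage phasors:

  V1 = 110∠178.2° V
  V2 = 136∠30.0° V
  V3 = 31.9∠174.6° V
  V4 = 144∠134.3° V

Step 1 — Convert each phasor to rectangular form:
  V1 = 110·(cos(178.2°) + j·sin(178.2°)) = -109.9 + j3.455 V
  V2 = 136·(cos(30.0°) + j·sin(30.0°)) = 117.8 + j68 V
  V3 = 31.9·(cos(174.6°) + j·sin(174.6°)) = -31.76 + j3.002 V
  V4 = 144·(cos(134.3°) + j·sin(134.3°)) = -100.6 + j103.1 V
Step 2 — Sum components: V_total = -124.5 + j177.5 V.
Step 3 — Convert to polar: |V_total| = 216.8 V, ∠V_total = 125.0°.

V_total = 216.8∠125.0° V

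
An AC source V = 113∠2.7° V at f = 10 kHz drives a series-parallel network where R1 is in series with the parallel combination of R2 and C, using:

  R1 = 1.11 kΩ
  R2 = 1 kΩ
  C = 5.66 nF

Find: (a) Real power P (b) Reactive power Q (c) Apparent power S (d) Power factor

Step 1 — Angular frequency: ω = 2π·f = 2π·1e+04 = 6.283e+04 rad/s.
Step 2 — Component impedances:
  R1: Z = R = 1110 Ω
  R2: Z = R = 1000 Ω
  C: Z = 1/(jωC) = -j/(ω·C) = 0 - j2812 Ω
Step 3 — Parallel branch: R2 || C = 1/(1/R2 + 1/C) = 887.7 - j315.7 Ω.
Step 4 — Series with R1: Z_total = R1 + (R2 || C) = 1998 - j315.7 Ω = 2023∠-9.0° Ω.
Step 5 — Source phasor: V = 113∠2.7° V = 112.9 + j5.323 V.
Step 6 — Current: I = V / Z = 0.05471 + j0.01131 A = 0.05587∠11.7° A.
Step 7 — Complex power: S = V·I* = 6.236 - j0.9855 VA.
Step 8 — Real power: P = Re(S) = 6.236 W.
Step 9 — Reactive power: Q = Im(S) = -0.9855 VAR.
Step 10 — Apparent power: |S| = 6.313 VA.
Step 11 — Power factor: PF = P/|S| = 0.9877 (leading).

(a) P = 6.236 W  (b) Q = -0.9855 VAR  (c) S = 6.313 VA  (d) PF = 0.9877 (leading)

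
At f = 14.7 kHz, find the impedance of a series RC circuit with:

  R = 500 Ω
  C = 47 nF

Step 1 — Angular frequency: ω = 2π·f = 2π·1.47e+04 = 9.236e+04 rad/s.
Step 2 — Component impedances:
  R: Z = R = 500 Ω
  C: Z = 1/(jωC) = -j/(ω·C) = 0 - j230.4 Ω
Step 3 — Series combination: Z_total = R + C = 500 - j230.4 Ω = 550.5∠-24.7° Ω.

Z = 500 - j230.4 Ω = 550.5∠-24.7° Ω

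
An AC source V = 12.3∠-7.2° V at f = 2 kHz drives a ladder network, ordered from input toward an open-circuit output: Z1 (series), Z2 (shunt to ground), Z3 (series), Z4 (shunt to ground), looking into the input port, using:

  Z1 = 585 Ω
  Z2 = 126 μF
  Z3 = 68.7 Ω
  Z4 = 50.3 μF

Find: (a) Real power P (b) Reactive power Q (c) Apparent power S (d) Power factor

Step 1 — Angular frequency: ω = 2π·f = 2π·2000 = 1.257e+04 rad/s.
Step 2 — Component impedances:
  Z1: Z = R = 585 Ω
  Z2: Z = 1/(jωC) = -j/(ω·C) = 0 - j0.6316 Ω
  Z3: Z = R = 68.7 Ω
  Z4: Z = 1/(jωC) = -j/(ω·C) = 0 - j1.582 Ω
Step 3 — Ladder network (open output): work backward from the far end, alternating series and parallel combinations. Z_in = 585 - j0.6314 Ω = 585∠-0.1° Ω.
Step 4 — Source phasor: V = 12.3∠-7.2° V = 12.2 - j1.542 V.
Step 5 — Current: I = V / Z = 0.02086 - j0.002613 A = 0.02103∠-7.1° A.
Step 6 — Complex power: S = V·I* = 0.2586 - j0.0002791 VA.
Step 7 — Real power: P = Re(S) = 0.2586 W.
Step 8 — Reactive power: Q = Im(S) = -0.0002791 VAR.
Step 9 — Apparent power: |S| = 0.2586 VA.
Step 10 — Power factor: PF = P/|S| = 1 (leading).

(a) P = 0.2586 W  (b) Q = -0.0002791 VAR  (c) S = 0.2586 VA  (d) PF = 1 (leading)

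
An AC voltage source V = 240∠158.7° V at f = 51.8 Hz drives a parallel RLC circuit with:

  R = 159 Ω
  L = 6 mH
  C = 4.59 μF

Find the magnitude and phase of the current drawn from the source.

Step 1 — Angular frequency: ω = 2π·f = 2π·51.8 = 325.5 rad/s.
Step 2 — Component impedances:
  R: Z = R = 159 Ω
  L: Z = jωL = j·325.5·0.006 = 0 + j1.953 Ω
  C: Z = 1/(jωC) = -j/(ω·C) = 0 - j669.4 Ω
Step 3 — Parallel combination: 1/Z_total = 1/R + 1/L + 1/C; Z_total = 0.02412 + j1.958 Ω = 1.958∠89.3° Ω.
Step 4 — Source phasor: V = 240∠158.7° V = -223.6 + j87.18 V.
Step 5 — Ohm's law: I = V / Z_total = (-223.6 + j87.18) / (0.02412 + j1.958) = 43.11 + j114.7 A.
Step 6 — Convert to polar: |I| = 122.6 A, ∠I = 69.4°.

I = 122.6∠69.4° A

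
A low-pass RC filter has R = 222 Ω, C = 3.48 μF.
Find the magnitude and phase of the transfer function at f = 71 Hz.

Step 1 — Angular frequency: ω = 2π·71 = 446.1 rad/s.
Step 2 — Transfer function: H(jω) = 1/(1 + jωRC).
Step 3 — Denominator: 1 + jωRC = 1 + j·446.1·222·3.48e-06 = 1 + j0.3446.
Step 4 — H = 0.8938 - j0.3081.
Step 5 — Magnitude: |H| = 0.9454 (-0.5 dB); phase: φ = -19.0°.

|H| = 0.9454 (-0.5 dB), φ = -19.0°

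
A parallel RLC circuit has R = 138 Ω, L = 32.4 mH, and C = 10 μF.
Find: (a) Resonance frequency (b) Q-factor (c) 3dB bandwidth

Step 1 — Resonance: ω₀ = 1/√(LC) = 1/√(0.0324·1e-05) = 1757 rad/s.
Step 2 — f₀ = ω₀/(2π) = 279.6 Hz.
Step 3 — Parallel Q: Q = R/(ω₀L) = 138/(1757·0.0324) = 2.424.
Step 4 — Bandwidth: Δω = ω₀/Q = 724.6 rad/s; BW = Δω/(2π) = 115.3 Hz.

(a) f₀ = 279.6 Hz  (b) Q = 2.424  (c) BW = 115.3 Hz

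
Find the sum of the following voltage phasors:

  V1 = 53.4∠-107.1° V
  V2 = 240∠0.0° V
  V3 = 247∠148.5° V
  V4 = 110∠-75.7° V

Step 1 — Convert each phasor to rectangular form:
  V1 = 53.4·(cos(-107.1°) + j·sin(-107.1°)) = -15.7 - j51.04 V
  V2 = 240·(cos(0.0°) + j·sin(0.0°)) = 240 V
  V3 = 247·(cos(148.5°) + j·sin(148.5°)) = -210.6 + j129.1 V
  V4 = 110·(cos(-75.7°) + j·sin(-75.7°)) = 27.17 - j106.6 V
Step 2 — Sum components: V_total = 40.87 - j28.57 V.
Step 3 — Convert to polar: |V_total| = 49.86 V, ∠V_total = -35.0°.

V_total = 49.86∠-35.0° V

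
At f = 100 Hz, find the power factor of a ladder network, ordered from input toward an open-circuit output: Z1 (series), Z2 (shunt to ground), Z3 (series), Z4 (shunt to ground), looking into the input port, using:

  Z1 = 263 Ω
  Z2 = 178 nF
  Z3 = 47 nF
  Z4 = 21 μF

Step 1 — Angular frequency: ω = 2π·f = 2π·100 = 628.3 rad/s.
Step 2 — Component impedances:
  Z1: Z = R = 263 Ω
  Z2: Z = 1/(jωC) = -j/(ω·C) = 0 - j8941 Ω
  Z3: Z = 1/(jωC) = -j/(ω·C) = 0 - j3.386e+04 Ω
  Z4: Z = 1/(jωC) = -j/(ω·C) = 0 - j75.79 Ω
Step 3 — Ladder network (open output): work backward from the far end, alternating series and parallel combinations. Z_in = 263 - j7077 Ω = 7082∠-87.9° Ω.
Step 4 — Power factor: PF = cos(φ) = Re(Z)/|Z| = 263/7082 = 0.03714.
Step 5 — Type: Im(Z) = -7077 ⇒ leading (phase φ = -87.9°).

PF = 0.03714 (leading, φ = -87.9°)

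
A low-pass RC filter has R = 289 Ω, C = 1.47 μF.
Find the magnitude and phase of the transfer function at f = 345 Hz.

Step 1 — Angular frequency: ω = 2π·345 = 2168 rad/s.
Step 2 — Transfer function: H(jω) = 1/(1 + jωRC).
Step 3 — Denominator: 1 + jωRC = 1 + j·2168·289·1.47e-06 = 1 + j0.9209.
Step 4 — H = 0.5411 - j0.4983.
Step 5 — Magnitude: |H| = 0.7356 (-2.7 dB); phase: φ = -42.6°.

|H| = 0.7356 (-2.7 dB), φ = -42.6°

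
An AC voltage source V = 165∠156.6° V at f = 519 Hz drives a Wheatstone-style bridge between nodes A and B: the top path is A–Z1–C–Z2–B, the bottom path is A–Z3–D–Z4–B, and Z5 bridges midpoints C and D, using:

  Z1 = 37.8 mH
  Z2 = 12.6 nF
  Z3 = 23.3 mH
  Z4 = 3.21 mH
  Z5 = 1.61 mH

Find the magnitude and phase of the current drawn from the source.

Step 1 — Angular frequency: ω = 2π·f = 2π·519 = 3261 rad/s.
Step 2 — Component impedances:
  Z1: Z = jωL = j·3261·0.0378 = 0 + j123.3 Ω
  Z2: Z = 1/(jωC) = -j/(ω·C) = 0 - j2.434e+04 Ω
  Z3: Z = jωL = j·3261·0.0233 = 0 + j75.98 Ω
  Z4: Z = jωL = j·3261·0.00321 = 0 + j10.47 Ω
  Z5: Z = jωL = j·3261·0.00161 = 0 + j5.25 Ω
Step 3 — Bridge requires nodal analysis (the Z5 bridge couples midpoints C and D, so the two paths cannot be reduced to a simple series/parallel combination). Setting node B to ground and injecting 1 A at node A, the 3-node admittance system at A, C, D solves to V_A = Z_AB = 0 + j58.22 Ω = 58.22∠90.0° Ω.
Step 4 — Source phasor: V = 165∠156.6° V = -151.4 + j65.53 V.
Step 5 — Ohm's law: I = V / Z_total = (-151.4 + j65.53) / (0 + j58.22) = 1.125 + j2.601 A.
Step 6 — Convert to polar: |I| = 2.834 A, ∠I = 66.6°.

I = 2.834∠66.6° A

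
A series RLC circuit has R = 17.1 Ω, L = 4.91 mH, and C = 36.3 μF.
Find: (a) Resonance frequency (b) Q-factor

Step 1 — Resonance condition Im(Z)=0 gives ω₀ = 1/√(LC).
Step 2 — ω₀ = 1/√(0.00491·3.63e-05) = 2369 rad/s.
Step 3 — f₀ = ω₀/(2π) = 377 Hz.
Step 4 — Series Q: Q = ω₀L/R = 2369·0.00491/17.1 = 0.6801.

(a) f₀ = 377 Hz  (b) Q = 0.6801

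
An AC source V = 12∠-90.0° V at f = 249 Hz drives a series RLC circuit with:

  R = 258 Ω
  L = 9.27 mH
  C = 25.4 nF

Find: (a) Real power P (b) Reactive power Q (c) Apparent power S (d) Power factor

Step 1 — Angular frequency: ω = 2π·f = 2π·249 = 1565 rad/s.
Step 2 — Component impedances:
  R: Z = R = 258 Ω
  L: Z = jωL = j·1565·0.00927 = 0 + j14.5 Ω
  C: Z = 1/(jωC) = -j/(ω·C) = 0 - j2.516e+04 Ω
Step 3 — Series combination: Z_total = R + L + C = 258 - j2.515e+04 Ω = 2.515e+04∠-89.4° Ω.
Step 4 — Source phasor: V = 12∠-90.0° V = 0 - j12 V.
Step 5 — Current: I = V / Z = 0.0004771 - j4.894e-06 A = 0.0004771∠-0.6° A.
Step 6 — Complex power: S = V·I* = 5.873e-05 - j0.005725 VA.
Step 7 — Real power: P = Re(S) = 5.873e-05 W.
Step 8 — Reactive power: Q = Im(S) = -0.005725 VAR.
Step 9 — Apparent power: |S| = 0.005725 VA.
Step 10 — Power factor: PF = P/|S| = 0.01026 (leading).

(a) P = 5.873e-05 W  (b) Q = -0.005725 VAR  (c) S = 0.005725 VA  (d) PF = 0.01026 (leading)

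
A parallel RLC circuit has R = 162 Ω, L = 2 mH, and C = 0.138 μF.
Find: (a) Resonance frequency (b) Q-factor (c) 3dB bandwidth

Step 1 — Resonance: ω₀ = 1/√(LC) = 1/√(0.002·1.38e-07) = 6.019e+04 rad/s.
Step 2 — f₀ = ω₀/(2π) = 9580 Hz.
Step 3 — Parallel Q: Q = R/(ω₀L) = 162/(6.019e+04·0.002) = 1.346.
Step 4 — Bandwidth: Δω = ω₀/Q = 4.473e+04 rad/s; BW = Δω/(2π) = 7119 Hz.

(a) f₀ = 9580 Hz  (b) Q = 1.346  (c) BW = 7119 Hz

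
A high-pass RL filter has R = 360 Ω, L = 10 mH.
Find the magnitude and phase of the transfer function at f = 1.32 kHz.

Step 1 — Angular frequency: ω = 2π·1320 = 8294 rad/s.
Step 2 — Transfer function: H(jω) = jωL/(R + jωL).
Step 3 — Numerator jωL = j·82.94; denominator R + jωL = 360 + j82.94.
Step 4 — H = 0.0504 + j0.2188.
Step 5 — Magnitude: |H| = 0.2245 (-13.0 dB); phase: φ = 77.0°.

|H| = 0.2245 (-13.0 dB), φ = 77.0°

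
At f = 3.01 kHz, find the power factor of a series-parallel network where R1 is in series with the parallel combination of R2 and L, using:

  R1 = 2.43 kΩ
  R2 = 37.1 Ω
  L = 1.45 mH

Step 1 — Angular frequency: ω = 2π·f = 2π·3010 = 1.891e+04 rad/s.
Step 2 — Component impedances:
  R1: Z = R = 2430 Ω
  R2: Z = R = 37.1 Ω
  L: Z = jωL = j·1.891e+04·0.00145 = 0 + j27.42 Ω
Step 3 — Parallel branch: R2 || L = 1/(1/R2 + 1/L) = 13.11 + j17.73 Ω.
Step 4 — Series with R1: Z_total = R1 + (R2 || L) = 2443 + j17.73 Ω = 2443∠0.4° Ω.
Step 5 — Power factor: PF = cos(φ) = Re(Z)/|Z| = 2443/2443 = 1.
Step 6 — Type: Im(Z) = 17.73 ⇒ lagging (phase φ = 0.4°).

PF = 1 (lagging, φ = 0.4°)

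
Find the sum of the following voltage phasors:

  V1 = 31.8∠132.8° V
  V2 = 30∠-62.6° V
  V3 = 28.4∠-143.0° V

Step 1 — Convert each phasor to rectangular form:
  V1 = 31.8·(cos(132.8°) + j·sin(132.8°)) = -21.61 + j23.33 V
  V2 = 30·(cos(-62.6°) + j·sin(-62.6°)) = 13.81 - j26.63 V
  V3 = 28.4·(cos(-143.0°) + j·sin(-143.0°)) = -22.68 - j17.09 V
Step 2 — Sum components: V_total = -30.48 - j20.39 V.
Step 3 — Convert to polar: |V_total| = 36.67 V, ∠V_total = -146.2°.

V_total = 36.67∠-146.2° V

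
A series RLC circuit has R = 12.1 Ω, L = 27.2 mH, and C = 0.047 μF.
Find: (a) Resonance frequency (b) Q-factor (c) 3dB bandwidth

Step 1 — Resonance: ω₀ = 1/√(LC) = 1/√(0.0272·4.7e-08) = 2.797e+04 rad/s.
Step 2 — f₀ = ω₀/(2π) = 4451 Hz.
Step 3 — Series Q: Q = ω₀L/R = 2.797e+04·0.0272/12.1 = 62.87.
Step 4 — Bandwidth: Δω = ω₀/Q = 444.9 rad/s; BW = Δω/(2π) = 70.8 Hz.

(a) f₀ = 4451 Hz  (b) Q = 62.87  (c) BW = 70.8 Hz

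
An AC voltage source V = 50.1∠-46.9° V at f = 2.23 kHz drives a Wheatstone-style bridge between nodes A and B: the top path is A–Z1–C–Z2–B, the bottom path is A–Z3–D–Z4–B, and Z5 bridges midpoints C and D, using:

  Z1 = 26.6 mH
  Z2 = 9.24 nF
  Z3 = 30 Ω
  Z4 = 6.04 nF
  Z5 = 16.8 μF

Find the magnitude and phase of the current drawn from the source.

Step 1 — Angular frequency: ω = 2π·f = 2π·2230 = 1.401e+04 rad/s.
Step 2 — Component impedances:
  Z1: Z = jωL = j·1.401e+04·0.0266 = 0 + j372.7 Ω
  Z2: Z = 1/(jωC) = -j/(ω·C) = 0 - j7724 Ω
  Z3: Z = R = 30 Ω
  Z4: Z = 1/(jωC) = -j/(ω·C) = 0 - j1.182e+04 Ω
  Z5: Z = 1/(jωC) = -j/(ω·C) = 0 - j4.248 Ω
Step 3 — Bridge requires nodal analysis (the Z5 bridge couples midpoints C and D, so the two paths cannot be reduced to a simple series/parallel combination). Setting node B to ground and injecting 1 A at node A, the 3-node admittance system at A, C, D solves to V_A = Z_AB = 30.22 - j4670 Ω = 4670∠-89.6° Ω.
Step 4 — Source phasor: V = 50.1∠-46.9° V = 34.23 - j36.58 V.
Step 5 — Ohm's law: I = V / Z_total = (34.23 - j36.58) / (30.22 - j4670) = 0.00788 + j0.007279 A.
Step 6 — Convert to polar: |I| = 0.01073 A, ∠I = 42.7°.

I = 0.01073∠42.7° A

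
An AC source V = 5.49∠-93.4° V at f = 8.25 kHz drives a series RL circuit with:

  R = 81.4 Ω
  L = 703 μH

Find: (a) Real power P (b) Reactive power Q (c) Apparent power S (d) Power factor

Step 1 — Angular frequency: ω = 2π·f = 2π·8250 = 5.184e+04 rad/s.
Step 2 — Component impedances:
  R: Z = R = 81.4 Ω
  L: Z = jωL = j·5.184e+04·0.000703 = 0 + j36.44 Ω
Step 3 — Series combination: Z_total = R + L = 81.4 + j36.44 Ω = 89.18∠24.1° Ω.
Step 4 — Source phasor: V = 5.49∠-93.4° V = -0.3256 - j5.48 V.
Step 5 — Current: I = V / Z = -0.02844 - j0.05459 A = 0.06156∠-117.5° A.
Step 6 — Complex power: S = V·I* = 0.3085 + j0.1381 VA.
Step 7 — Real power: P = Re(S) = 0.3085 W.
Step 8 — Reactive power: Q = Im(S) = 0.1381 VAR.
Step 9 — Apparent power: |S| = 0.338 VA.
Step 10 — Power factor: PF = P/|S| = 0.9127 (lagging).

(a) P = 0.3085 W  (b) Q = 0.1381 VAR  (c) S = 0.338 VA  (d) PF = 0.9127 (lagging)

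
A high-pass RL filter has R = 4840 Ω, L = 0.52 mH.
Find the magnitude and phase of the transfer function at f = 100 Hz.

Step 1 — Angular frequency: ω = 2π·100 = 628.3 rad/s.
Step 2 — Transfer function: H(jω) = jωL/(R + jωL).
Step 3 — Numerator jωL = j·0.3267; denominator R + jωL = 4840 + j0.3267.
Step 4 — H = 4.557e-09 + j6.751e-05.
Step 5 — Magnitude: |H| = 6.751e-05 (-83.4 dB); phase: φ = 90.0°.

|H| = 6.751e-05 (-83.4 dB), φ = 90.0°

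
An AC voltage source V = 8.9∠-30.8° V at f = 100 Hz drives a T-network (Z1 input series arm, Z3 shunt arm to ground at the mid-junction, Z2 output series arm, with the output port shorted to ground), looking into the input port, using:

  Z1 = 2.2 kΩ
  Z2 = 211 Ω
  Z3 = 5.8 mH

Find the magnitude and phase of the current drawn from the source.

Step 1 — Angular frequency: ω = 2π·f = 2π·100 = 628.3 rad/s.
Step 2 — Component impedances:
  Z1: Z = R = 2200 Ω
  Z2: Z = R = 211 Ω
  Z3: Z = jωL = j·628.3·0.0058 = 0 + j3.644 Ω
Step 3 — With the output port shorted to ground, the output series arm Z2 runs from the junction to ground; the shunt arm Z3 also runs from the junction to ground. They appear in parallel: Z3 || Z2 = 0.06292 + j3.643 Ω.
Step 4 — Series with input arm Z1: Z_in = Z1 + (Z3 || Z2) = 2200 + j3.643 Ω = 2200∠0.1° Ω.
Step 5 — Source phasor: V = 8.9∠-30.8° V = 7.645 - j4.557 V.
Step 6 — Ohm's law: I = V / Z_total = (7.645 - j4.557) / (2200 + j3.643) = 0.003471 - j0.002077 A.
Step 7 — Convert to polar: |I| = 0.004045 A, ∠I = -30.9°.

I = 0.004045∠-30.9° A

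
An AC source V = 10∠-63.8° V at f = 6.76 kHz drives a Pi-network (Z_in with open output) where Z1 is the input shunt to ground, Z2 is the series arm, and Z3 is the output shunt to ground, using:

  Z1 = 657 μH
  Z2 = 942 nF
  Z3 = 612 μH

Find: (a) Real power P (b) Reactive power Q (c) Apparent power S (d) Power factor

Step 1 — Angular frequency: ω = 2π·f = 2π·6760 = 4.247e+04 rad/s.
Step 2 — Component impedances:
  Z1: Z = jωL = j·4.247e+04·0.000657 = 0 + j27.91 Ω
  Z2: Z = 1/(jωC) = -j/(ω·C) = 0 - j24.99 Ω
  Z3: Z = jωL = j·4.247e+04·0.000612 = 0 + j25.99 Ω
Step 3 — With open output, the series arm Z2 and the output shunt Z3 appear in series to ground: Z2 + Z3 = 0 + j1.001 Ω.
Step 4 — Parallel with input shunt Z1: Z_in = Z1 || (Z2 + Z3) = 0 + j0.9664 Ω = 0.9664∠90.0° Ω.
Step 5 — Source phasor: V = 10∠-63.8° V = 4.415 - j8.973 V.
Step 6 — Current: I = V / Z = -9.285 - j4.569 A = 10.35∠-153.8° A.
Step 7 — Complex power: S = V·I* = 0 + j103.5 VA.
Step 8 — Real power: P = Re(S) = 0 W.
Step 9 — Reactive power: Q = Im(S) = 103.5 VAR.
Step 10 — Apparent power: |S| = 103.5 VA.
Step 11 — Power factor: PF = P/|S| = 0 (lagging).

(a) P = 0 W  (b) Q = 103.5 VAR  (c) S = 103.5 VA  (d) PF = 0 (lagging)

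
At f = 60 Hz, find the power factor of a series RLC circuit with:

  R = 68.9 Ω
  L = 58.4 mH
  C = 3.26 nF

Step 1 — Angular frequency: ω = 2π·f = 2π·60 = 377 rad/s.
Step 2 — Component impedances:
  R: Z = R = 68.9 Ω
  L: Z = jωL = j·377·0.0584 = 0 + j22.02 Ω
  C: Z = 1/(jωC) = -j/(ω·C) = 0 - j8.137e+05 Ω
Step 3 — Series combination: Z_total = R + L + C = 68.9 - j8.137e+05 Ω = 8.137e+05∠-90.0° Ω.
Step 4 — Power factor: PF = cos(φ) = Re(Z)/|Z| = 68.9/8.1365e+05 = 8.468e-05.
Step 5 — Type: Im(Z) = -8.137e+05 ⇒ leading (phase φ = -90.0°).

PF = 8.468e-05 (leading, φ = -90.0°)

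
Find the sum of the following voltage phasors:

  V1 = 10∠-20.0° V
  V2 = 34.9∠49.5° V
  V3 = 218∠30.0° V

Step 1 — Convert each phasor to rectangular form:
  V1 = 10·(cos(-20.0°) + j·sin(-20.0°)) = 9.397 - j3.42 V
  V2 = 34.9·(cos(49.5°) + j·sin(49.5°)) = 22.67 + j26.54 V
  V3 = 218·(cos(30.0°) + j·sin(30.0°)) = 188.8 + j109 V
Step 2 — Sum components: V_total = 220.9 + j132.1 V.
Step 3 — Convert to polar: |V_total| = 257.4 V, ∠V_total = 30.9°.

V_total = 257.4∠30.9° V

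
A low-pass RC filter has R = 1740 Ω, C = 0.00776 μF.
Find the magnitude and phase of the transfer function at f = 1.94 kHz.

Step 1 — Angular frequency: ω = 2π·1940 = 1.219e+04 rad/s.
Step 2 — Transfer function: H(jω) = 1/(1 + jωRC).
Step 3 — Denominator: 1 + jωRC = 1 + j·1.219e+04·1740·7.76e-09 = 1 + j0.1646.
Step 4 — H = 0.9736 - j0.1602.
Step 5 — Magnitude: |H| = 0.9867 (-0.1 dB); phase: φ = -9.3°.

|H| = 0.9867 (-0.1 dB), φ = -9.3°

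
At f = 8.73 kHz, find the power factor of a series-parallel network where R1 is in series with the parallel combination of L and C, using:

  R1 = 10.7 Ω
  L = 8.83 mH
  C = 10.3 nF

Step 1 — Angular frequency: ω = 2π·f = 2π·8730 = 5.485e+04 rad/s.
Step 2 — Component impedances:
  R1: Z = R = 10.7 Ω
  L: Z = jωL = j·5.485e+04·0.00883 = 0 + j484.3 Ω
  C: Z = 1/(jωC) = -j/(ω·C) = 0 - j1770 Ω
Step 3 — Parallel branch: L || C = 1/(1/L + 1/C) = 0 + j666.8 Ω.
Step 4 — Series with R1: Z_total = R1 + (L || C) = 10.7 + j666.8 Ω = 666.9∠89.1° Ω.
Step 5 — Power factor: PF = cos(φ) = Re(Z)/|Z| = 10.7/666.9 = 0.01604.
Step 6 — Type: Im(Z) = 666.8 ⇒ lagging (phase φ = 89.1°).

PF = 0.01604 (lagging, φ = 89.1°)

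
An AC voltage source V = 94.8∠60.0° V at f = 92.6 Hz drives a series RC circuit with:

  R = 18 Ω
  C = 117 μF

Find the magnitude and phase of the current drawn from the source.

Step 1 — Angular frequency: ω = 2π·f = 2π·92.6 = 581.8 rad/s.
Step 2 — Component impedances:
  R: Z = R = 18 Ω
  C: Z = 1/(jωC) = -j/(ω·C) = 0 - j14.69 Ω
Step 3 — Series combination: Z_total = R + C = 18 - j14.69 Ω = 23.23∠-39.2° Ω.
Step 4 — Source phasor: V = 94.8∠60.0° V = 47.4 + j82.1 V.
Step 5 — Ohm's law: I = V / Z_total = (47.4 + j82.1) / (18 - j14.69) = -0.6537 + j4.028 A.
Step 6 — Convert to polar: |I| = 4.08 A, ∠I = 99.2°.

I = 4.08∠99.2° A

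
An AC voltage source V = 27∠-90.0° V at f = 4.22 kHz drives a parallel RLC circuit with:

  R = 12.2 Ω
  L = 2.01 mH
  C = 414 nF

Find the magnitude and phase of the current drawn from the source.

Step 1 — Angular frequency: ω = 2π·f = 2π·4220 = 2.652e+04 rad/s.
Step 2 — Component impedances:
  R: Z = R = 12.2 Ω
  L: Z = jωL = j·2.652e+04·0.00201 = 0 + j53.3 Ω
  C: Z = 1/(jωC) = -j/(ω·C) = 0 - j91.1 Ω
Step 3 — Parallel combination: 1/Z_total = 1/R + 1/L + 1/C; Z_total = 12.09 + j1.149 Ω = 12.15∠5.4° Ω.
Step 4 — Source phasor: V = 27∠-90.0° V = 0 - j27 V.
Step 5 — Ohm's law: I = V / Z_total = (0 - j27) / (12.09 + j1.149) = -0.2102 - j2.213 A.
Step 6 — Convert to polar: |I| = 2.223 A, ∠I = -95.4°.

I = 2.223∠-95.4° A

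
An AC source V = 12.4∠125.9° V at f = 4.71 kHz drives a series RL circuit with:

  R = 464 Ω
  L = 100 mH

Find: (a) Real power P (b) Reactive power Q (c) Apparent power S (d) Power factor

Step 1 — Angular frequency: ω = 2π·f = 2π·4710 = 2.959e+04 rad/s.
Step 2 — Component impedances:
  R: Z = R = 464 Ω
  L: Z = jωL = j·2.959e+04·0.1 = 0 + j2959 Ω
Step 3 — Series combination: Z_total = R + L = 464 + j2959 Ω = 2996∠81.1° Ω.
Step 4 — Source phasor: V = 12.4∠125.9° V = -7.271 + j10.04 V.
Step 5 — Current: I = V / Z = 0.002937 + j0.002917 A = 0.004139∠44.8° A.
Step 6 — Complex power: S = V·I* = 0.007951 + j0.05071 VA.
Step 7 — Real power: P = Re(S) = 0.007951 W.
Step 8 — Reactive power: Q = Im(S) = 0.05071 VAR.
Step 9 — Apparent power: |S| = 0.05133 VA.
Step 10 — Power factor: PF = P/|S| = 0.1549 (lagging).

(a) P = 0.007951 W  (b) Q = 0.05071 VAR  (c) S = 0.05133 VA  (d) PF = 0.1549 (lagging)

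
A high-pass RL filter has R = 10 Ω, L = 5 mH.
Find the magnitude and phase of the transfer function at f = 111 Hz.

Step 1 — Angular frequency: ω = 2π·111 = 697.4 rad/s.
Step 2 — Transfer function: H(jω) = jωL/(R + jωL).
Step 3 — Numerator jωL = j·3.487; denominator R + jωL = 10 + j3.487.
Step 4 — H = 0.1084 + j0.3109.
Step 5 — Magnitude: |H| = 0.3293 (-9.6 dB); phase: φ = 70.8°.

|H| = 0.3293 (-9.6 dB), φ = 70.8°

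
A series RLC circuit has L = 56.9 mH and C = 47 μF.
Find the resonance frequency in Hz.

Step 1 — Resonance condition Im(Z)=0 gives ω₀ = 1/√(LC).
Step 2 — ω₀ = 1/√(0.0569·4.7e-05) = 611.5 rad/s.
Step 3 — f₀ = ω₀/(2π) = 97.32 Hz.

f₀ = 97.32 Hz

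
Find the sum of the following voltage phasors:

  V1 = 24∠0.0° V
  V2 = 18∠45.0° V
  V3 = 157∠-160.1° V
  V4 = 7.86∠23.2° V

Step 1 — Convert each phasor to rectangular form:
  V1 = 24·(cos(0.0°) + j·sin(0.0°)) = 24 V
  V2 = 18·(cos(45.0°) + j·sin(45.0°)) = 12.73 + j12.73 V
  V3 = 157·(cos(-160.1°) + j·sin(-160.1°)) = -147.6 - j53.44 V
  V4 = 7.86·(cos(23.2°) + j·sin(23.2°)) = 7.224 + j3.096 V
Step 2 — Sum components: V_total = -103.7 - j37.62 V.
Step 3 — Convert to polar: |V_total| = 110.3 V, ∠V_total = -160.1°.

V_total = 110.3∠-160.1° V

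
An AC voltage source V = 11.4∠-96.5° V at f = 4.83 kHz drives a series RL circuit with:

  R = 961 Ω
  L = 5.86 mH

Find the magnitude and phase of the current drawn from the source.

Step 1 — Angular frequency: ω = 2π·f = 2π·4830 = 3.035e+04 rad/s.
Step 2 — Component impedances:
  R: Z = R = 961 Ω
  L: Z = jωL = j·3.035e+04·0.00586 = 0 + j177.8 Ω
Step 3 — Series combination: Z_total = R + L = 961 + j177.8 Ω = 977.3∠10.5° Ω.
Step 4 — Source phasor: V = 11.4∠-96.5° V = -1.291 - j11.33 V.
Step 5 — Ohm's law: I = V / Z_total = (-1.291 - j11.33) / (961 + j177.8) = -0.003407 - j0.01116 A.
Step 6 — Convert to polar: |I| = 0.01166 A, ∠I = -107.0°.

I = 0.01166∠-107.0° A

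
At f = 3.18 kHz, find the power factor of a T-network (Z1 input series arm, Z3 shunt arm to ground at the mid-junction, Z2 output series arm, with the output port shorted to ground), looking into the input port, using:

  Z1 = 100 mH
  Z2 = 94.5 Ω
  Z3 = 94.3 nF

Step 1 — Angular frequency: ω = 2π·f = 2π·3180 = 1.998e+04 rad/s.
Step 2 — Component impedances:
  Z1: Z = jωL = j·1.998e+04·0.1 = 0 + j1998 Ω
  Z2: Z = R = 94.5 Ω
  Z3: Z = 1/(jωC) = -j/(ω·C) = 0 - j530.7 Ω
Step 3 — With the output port shorted to ground, the output series arm Z2 runs from the junction to ground; the shunt arm Z3 also runs from the junction to ground. They appear in parallel: Z3 || Z2 = 91.6 - j16.31 Ω.
Step 4 — Series with input arm Z1: Z_in = Z1 + (Z3 || Z2) = 91.6 + j1982 Ω = 1984∠87.4° Ω.
Step 5 — Power factor: PF = cos(φ) = Re(Z)/|Z| = 91.6/1984 = 0.04617.
Step 6 — Type: Im(Z) = 1982 ⇒ lagging (phase φ = 87.4°).

PF = 0.04617 (lagging, φ = 87.4°)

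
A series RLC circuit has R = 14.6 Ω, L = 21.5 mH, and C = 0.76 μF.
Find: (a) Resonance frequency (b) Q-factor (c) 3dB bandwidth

Step 1 — Resonance: ω₀ = 1/√(LC) = 1/√(0.0215·7.6e-07) = 7823 rad/s.
Step 2 — f₀ = ω₀/(2π) = 1245 Hz.
Step 3 — Series Q: Q = ω₀L/R = 7823·0.0215/14.6 = 11.52.
Step 4 — Bandwidth: Δω = ω₀/Q = 679.1 rad/s; BW = Δω/(2π) = 108.1 Hz.

(a) f₀ = 1245 Hz  (b) Q = 11.52  (c) BW = 108.1 Hz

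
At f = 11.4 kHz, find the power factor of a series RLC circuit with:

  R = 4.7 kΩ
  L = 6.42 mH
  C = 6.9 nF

Step 1 — Angular frequency: ω = 2π·f = 2π·1.14e+04 = 7.163e+04 rad/s.
Step 2 — Component impedances:
  R: Z = R = 4700 Ω
  L: Z = jωL = j·7.163e+04·0.00642 = 0 + j459.9 Ω
  C: Z = 1/(jωC) = -j/(ω·C) = 0 - j2023 Ω
Step 3 — Series combination: Z_total = R + L + C = 4700 - j1563 Ω = 4953∠-18.4° Ω.
Step 4 — Power factor: PF = cos(φ) = Re(Z)/|Z| = 4700/4953 = 0.9489.
Step 5 — Type: Im(Z) = -1563 ⇒ leading (phase φ = -18.4°).

PF = 0.9489 (leading, φ = -18.4°)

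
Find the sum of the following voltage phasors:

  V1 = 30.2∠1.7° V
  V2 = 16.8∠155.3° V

Step 1 — Convert each phasor to rectangular form:
  V1 = 30.2·(cos(1.7°) + j·sin(1.7°)) = 30.19 + j0.8959 V
  V2 = 16.8·(cos(155.3°) + j·sin(155.3°)) = -15.26 + j7.02 V
Step 2 — Sum components: V_total = 14.92 + j7.916 V.
Step 3 — Convert to polar: |V_total| = 16.89 V, ∠V_total = 27.9°.

V_total = 16.89∠27.9° V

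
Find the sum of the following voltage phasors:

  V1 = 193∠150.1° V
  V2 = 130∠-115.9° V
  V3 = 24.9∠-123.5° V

Step 1 — Convert each phasor to rectangular form:
  V1 = 193·(cos(150.1°) + j·sin(150.1°)) = -167.3 + j96.21 V
  V2 = 130·(cos(-115.9°) + j·sin(-115.9°)) = -56.78 - j116.9 V
  V3 = 24.9·(cos(-123.5°) + j·sin(-123.5°)) = -13.74 - j20.76 V
Step 2 — Sum components: V_total = -237.8 - j41.5 V.
Step 3 — Convert to polar: |V_total| = 241.4 V, ∠V_total = -170.1°.

V_total = 241.4∠-170.1° V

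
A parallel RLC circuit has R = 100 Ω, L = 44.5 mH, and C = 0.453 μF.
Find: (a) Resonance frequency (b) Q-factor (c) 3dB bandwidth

Step 1 — Resonance: ω₀ = 1/√(LC) = 1/√(0.0445·4.53e-07) = 7043 rad/s.
Step 2 — f₀ = ω₀/(2π) = 1121 Hz.
Step 3 — Parallel Q: Q = R/(ω₀L) = 100/(7043·0.0445) = 0.3191.
Step 4 — Bandwidth: Δω = ω₀/Q = 2.208e+04 rad/s; BW = Δω/(2π) = 3513 Hz.

(a) f₀ = 1121 Hz  (b) Q = 0.3191  (c) BW = 3513 Hz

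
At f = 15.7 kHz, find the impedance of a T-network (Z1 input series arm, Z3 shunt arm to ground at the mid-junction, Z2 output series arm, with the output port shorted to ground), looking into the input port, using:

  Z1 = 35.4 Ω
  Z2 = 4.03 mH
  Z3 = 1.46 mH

Step 1 — Angular frequency: ω = 2π·f = 2π·1.57e+04 = 9.865e+04 rad/s.
Step 2 — Component impedances:
  Z1: Z = R = 35.4 Ω
  Z2: Z = jωL = j·9.865e+04·0.00403 = 0 + j397.5 Ω
  Z3: Z = jωL = j·9.865e+04·0.00146 = 0 + j144 Ω
Step 3 — With the output port shorted to ground, the output series arm Z2 runs from the junction to ground; the shunt arm Z3 also runs from the junction to ground. They appear in parallel: Z3 || Z2 = 0 + j105.7 Ω.
Step 4 — Series with input arm Z1: Z_in = Z1 + (Z3 || Z2) = 35.4 + j105.7 Ω = 111.5∠71.5° Ω.

Z = 35.4 + j105.7 Ω = 111.5∠71.5° Ω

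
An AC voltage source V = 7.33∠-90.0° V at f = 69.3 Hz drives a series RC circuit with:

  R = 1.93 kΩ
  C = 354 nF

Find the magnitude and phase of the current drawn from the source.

Step 1 — Angular frequency: ω = 2π·f = 2π·69.3 = 435.4 rad/s.
Step 2 — Component impedances:
  R: Z = R = 1930 Ω
  C: Z = 1/(jωC) = -j/(ω·C) = 0 - j6488 Ω
Step 3 — Series combination: Z_total = R + C = 1930 - j6488 Ω = 6769∠-73.4° Ω.
Step 4 — Source phasor: V = 7.33∠-90.0° V = 0 - j7.33 V.
Step 5 — Ohm's law: I = V / Z_total = (0 - j7.33) / (1930 - j6488) = 0.001038 - j0.0003088 A.
Step 6 — Convert to polar: |I| = 0.001083 A, ∠I = -16.6°.

I = 0.001083∠-16.6° A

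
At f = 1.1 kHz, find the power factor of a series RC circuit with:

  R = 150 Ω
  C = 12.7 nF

Step 1 — Angular frequency: ω = 2π·f = 2π·1100 = 6912 rad/s.
Step 2 — Component impedances:
  R: Z = R = 150 Ω
  C: Z = 1/(jωC) = -j/(ω·C) = 0 - j1.139e+04 Ω
Step 3 — Series combination: Z_total = R + C = 150 - j1.139e+04 Ω = 1.139e+04∠-89.2° Ω.
Step 4 — Power factor: PF = cos(φ) = Re(Z)/|Z| = 150/1.139e+04 = 0.01317.
Step 5 — Type: Im(Z) = -1.139e+04 ⇒ leading (phase φ = -89.2°).

PF = 0.01317 (leading, φ = -89.2°)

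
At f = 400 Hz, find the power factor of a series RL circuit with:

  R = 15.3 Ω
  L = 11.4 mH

Step 1 — Angular frequency: ω = 2π·f = 2π·400 = 2513 rad/s.
Step 2 — Component impedances:
  R: Z = R = 15.3 Ω
  L: Z = jωL = j·2513·0.0114 = 0 + j28.65 Ω
Step 3 — Series combination: Z_total = R + L = 15.3 + j28.65 Ω = 32.48∠61.9° Ω.
Step 4 — Power factor: PF = cos(φ) = Re(Z)/|Z| = 15.3/32.48 = 0.4711.
Step 5 — Type: Im(Z) = 28.65 ⇒ lagging (phase φ = 61.9°).

PF = 0.4711 (lagging, φ = 61.9°)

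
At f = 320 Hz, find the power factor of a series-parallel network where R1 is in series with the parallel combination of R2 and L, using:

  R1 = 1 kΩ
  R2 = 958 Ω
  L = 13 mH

Step 1 — Angular frequency: ω = 2π·f = 2π·320 = 2011 rad/s.
Step 2 — Component impedances:
  R1: Z = R = 1000 Ω
  R2: Z = R = 958 Ω
  L: Z = jωL = j·2011·0.013 = 0 + j26.14 Ω
Step 3 — Parallel branch: R2 || L = 1/(1/R2 + 1/L) = 0.7126 + j26.12 Ω.
Step 4 — Series with R1: Z_total = R1 + (R2 || L) = 1001 + j26.12 Ω = 1001∠1.5° Ω.
Step 5 — Power factor: PF = cos(φ) = Re(Z)/|Z| = 1000.71/1001.05 = 0.9997.
Step 6 — Type: Im(Z) = 26.12 ⇒ lagging (phase φ = 1.5°).

PF = 0.9997 (lagging, φ = 1.5°)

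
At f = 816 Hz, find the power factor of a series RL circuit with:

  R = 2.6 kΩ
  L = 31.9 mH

Step 1 — Angular frequency: ω = 2π·f = 2π·816 = 5127 rad/s.
Step 2 — Component impedances:
  R: Z = R = 2600 Ω
  L: Z = jωL = j·5127·0.0319 = 0 + j163.6 Ω
Step 3 — Series combination: Z_total = R + L = 2600 + j163.6 Ω = 2605∠3.6° Ω.
Step 4 — Power factor: PF = cos(φ) = Re(Z)/|Z| = 2600/2605.1 = 0.998.
Step 5 — Type: Im(Z) = 163.6 ⇒ lagging (phase φ = 3.6°).

PF = 0.998 (lagging, φ = 3.6°)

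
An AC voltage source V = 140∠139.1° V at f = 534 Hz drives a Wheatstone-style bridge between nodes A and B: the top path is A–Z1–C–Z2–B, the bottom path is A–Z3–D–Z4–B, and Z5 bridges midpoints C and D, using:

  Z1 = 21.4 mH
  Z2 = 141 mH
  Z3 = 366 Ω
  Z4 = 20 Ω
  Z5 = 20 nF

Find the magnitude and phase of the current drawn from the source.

Step 1 — Angular frequency: ω = 2π·f = 2π·534 = 3355 rad/s.
Step 2 — Component impedances:
  Z1: Z = jωL = j·3355·0.0214 = 0 + j71.8 Ω
  Z2: Z = jωL = j·3355·0.141 = 0 + j473.1 Ω
  Z3: Z = R = 366 Ω
  Z4: Z = R = 20 Ω
  Z5: Z = 1/(jωC) = -j/(ω·C) = 0 - j1.49e+04 Ω
Step 3 — Bridge requires nodal analysis (the Z5 bridge couples midpoints C and D, so the two paths cannot be reduced to a simple series/parallel combination). Setting node B to ground and injecting 1 A at node A, the 3-node admittance system at A, C, D solves to V_A = Z_AB = 261.2 + j180.5 Ω = 317.5∠34.6° Ω.
Step 4 — Source phasor: V = 140∠139.1° V = -105.8 + j91.66 V.
Step 5 — Ohm's law: I = V / Z_total = (-105.8 + j91.66) / (261.2 + j180.5) = -0.11 + j0.4269 A.
Step 6 — Convert to polar: |I| = 0.4409 A, ∠I = 104.5°.

I = 0.4409∠104.5° A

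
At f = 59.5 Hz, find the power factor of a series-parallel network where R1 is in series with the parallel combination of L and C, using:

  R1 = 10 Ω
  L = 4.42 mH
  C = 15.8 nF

Step 1 — Angular frequency: ω = 2π·f = 2π·59.5 = 373.8 rad/s.
Step 2 — Component impedances:
  R1: Z = R = 10 Ω
  L: Z = jωL = j·373.8·0.00442 = 0 + j1.652 Ω
  C: Z = 1/(jωC) = -j/(ω·C) = 0 - j1.693e+05 Ω
Step 3 — Parallel branch: L || C = 1/(1/L + 1/C) = 0 + j1.652 Ω.
Step 4 — Series with R1: Z_total = R1 + (L || C) = 10 + j1.652 Ω = 10.14∠9.4° Ω.
Step 5 — Power factor: PF = cos(φ) = Re(Z)/|Z| = 10/10.136 = 0.9866.
Step 6 — Type: Im(Z) = 1.652 ⇒ lagging (phase φ = 9.4°).

PF = 0.9866 (lagging, φ = 9.4°)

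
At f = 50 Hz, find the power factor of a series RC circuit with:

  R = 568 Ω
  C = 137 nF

Step 1 — Angular frequency: ω = 2π·f = 2π·50 = 314.2 rad/s.
Step 2 — Component impedances:
  R: Z = R = 568 Ω
  C: Z = 1/(jωC) = -j/(ω·C) = 0 - j2.323e+04 Ω
Step 3 — Series combination: Z_total = R + C = 568 - j2.323e+04 Ω = 2.324e+04∠-88.6° Ω.
Step 4 — Power factor: PF = cos(φ) = Re(Z)/|Z| = 568/2.324e+04 = 0.02444.
Step 5 — Type: Im(Z) = -2.323e+04 ⇒ leading (phase φ = -88.6°).

PF = 0.02444 (leading, φ = -88.6°)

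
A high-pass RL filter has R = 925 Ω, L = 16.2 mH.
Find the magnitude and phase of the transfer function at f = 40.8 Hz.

Step 1 — Angular frequency: ω = 2π·40.8 = 256.4 rad/s.
Step 2 — Transfer function: H(jω) = jωL/(R + jωL).
Step 3 — Numerator jωL = j·4.153; denominator R + jωL = 925 + j4.153.
Step 4 — H = 2.016e-05 + j0.00449.
Step 5 — Magnitude: |H| = 0.00449 (-47.0 dB); phase: φ = 89.7°.

|H| = 0.00449 (-47.0 dB), φ = 89.7°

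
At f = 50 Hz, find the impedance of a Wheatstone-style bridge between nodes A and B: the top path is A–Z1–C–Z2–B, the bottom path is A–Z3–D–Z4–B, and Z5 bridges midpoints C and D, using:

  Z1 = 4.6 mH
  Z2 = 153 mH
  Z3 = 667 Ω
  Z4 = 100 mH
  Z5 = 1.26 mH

Step 1 — Angular frequency: ω = 2π·f = 2π·50 = 314.2 rad/s.
Step 2 — Component impedances:
  Z1: Z = jωL = j·314.2·0.0046 = 0 + j1.445 Ω
  Z2: Z = jωL = j·314.2·0.153 = 0 + j48.07 Ω
  Z3: Z = R = 667 Ω
  Z4: Z = jωL = j·314.2·0.1 = 0 + j31.42 Ω
  Z5: Z = jωL = j·314.2·0.00126 = 0 + j0.3958 Ω
Step 3 — Bridge requires nodal analysis (the Z5 bridge couples midpoints C and D, so the two paths cannot be reduced to a simple series/parallel combination). Setting node B to ground and injecting 1 A at node A, the 3-node admittance system at A, C, D solves to V_A = Z_AB = 0.004248 + j20.59 Ω = 20.59∠90.0° Ω.

Z = 0.004248 + j20.59 Ω = 20.59∠90.0° Ω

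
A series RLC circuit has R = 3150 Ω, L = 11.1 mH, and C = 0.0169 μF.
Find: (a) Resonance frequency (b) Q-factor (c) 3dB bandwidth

Step 1 — Resonance: ω₀ = 1/√(LC) = 1/√(0.0111·1.69e-08) = 7.301e+04 rad/s.
Step 2 — f₀ = ω₀/(2π) = 1.162e+04 Hz.
Step 3 — Series Q: Q = ω₀L/R = 7.301e+04·0.0111/3150 = 0.2573.
Step 4 — Bandwidth: Δω = ω₀/Q = 2.838e+05 rad/s; BW = Δω/(2π) = 4.517e+04 Hz.

(a) f₀ = 1.162e+04 Hz  (b) Q = 0.2573  (c) BW = 4.517e+04 Hz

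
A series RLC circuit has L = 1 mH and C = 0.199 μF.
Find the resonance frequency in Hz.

Step 1 — Resonance condition Im(Z)=0 gives ω₀ = 1/√(LC).
Step 2 — ω₀ = 1/√(0.001·1.99e-07) = 7.089e+04 rad/s.
Step 3 — f₀ = ω₀/(2π) = 1.128e+04 Hz.

f₀ = 1.128e+04 Hz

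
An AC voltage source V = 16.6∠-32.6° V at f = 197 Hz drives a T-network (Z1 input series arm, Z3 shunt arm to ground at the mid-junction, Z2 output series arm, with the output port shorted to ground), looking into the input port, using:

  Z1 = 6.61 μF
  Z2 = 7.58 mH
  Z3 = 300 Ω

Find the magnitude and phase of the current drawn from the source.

Step 1 — Angular frequency: ω = 2π·f = 2π·197 = 1238 rad/s.
Step 2 — Component impedances:
  Z1: Z = 1/(jωC) = -j/(ω·C) = 0 - j122.2 Ω
  Z2: Z = jωL = j·1238·0.00758 = 0 + j9.382 Ω
  Z3: Z = R = 300 Ω
Step 3 — With the output port shorted to ground, the output series arm Z2 runs from the junction to ground; the shunt arm Z3 also runs from the junction to ground. They appear in parallel: Z3 || Z2 = 0.2931 + j9.373 Ω.
Step 4 — Series with input arm Z1: Z_in = Z1 + (Z3 || Z2) = 0.2931 - j112.8 Ω = 112.8∠-89.9° Ω.
Step 5 — Source phasor: V = 16.6∠-32.6° V = 13.98 - j8.944 V.
Step 6 — Ohm's law: I = V / Z_total = (13.98 - j8.944) / (0.2931 - j112.8) = 0.07957 + j0.1237 A.
Step 7 — Convert to polar: |I| = 0.1471 A, ∠I = 57.3°.

I = 0.1471∠57.3° A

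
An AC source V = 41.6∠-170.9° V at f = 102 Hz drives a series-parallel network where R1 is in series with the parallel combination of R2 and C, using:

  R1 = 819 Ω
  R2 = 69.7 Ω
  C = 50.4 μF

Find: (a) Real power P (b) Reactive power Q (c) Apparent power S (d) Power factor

Step 1 — Angular frequency: ω = 2π·f = 2π·102 = 640.9 rad/s.
Step 2 — Component impedances:
  R1: Z = R = 819 Ω
  R2: Z = R = 69.7 Ω
  C: Z = 1/(jωC) = -j/(ω·C) = 0 - j30.96 Ω
Step 3 — Parallel branch: R2 || C = 1/(1/R2 + 1/C) = 11.49 - j25.86 Ω.
Step 4 — Series with R1: Z_total = R1 + (R2 || C) = 830.5 - j25.86 Ω = 830.9∠-1.8° Ω.
Step 5 — Source phasor: V = 41.6∠-170.9° V = -41.08 - j6.579 V.
Step 6 — Current: I = V / Z = -0.04917 - j0.009453 A = 0.05007∠-169.1° A.
Step 7 — Complex power: S = V·I* = 2.082 - j0.06482 VA.
Step 8 — Real power: P = Re(S) = 2.082 W.
Step 9 — Reactive power: Q = Im(S) = -0.06482 VAR.
Step 10 — Apparent power: |S| = 2.083 VA.
Step 11 — Power factor: PF = P/|S| = 0.9995 (leading).

(a) P = 2.082 W  (b) Q = -0.06482 VAR  (c) S = 2.083 VA  (d) PF = 0.9995 (leading)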